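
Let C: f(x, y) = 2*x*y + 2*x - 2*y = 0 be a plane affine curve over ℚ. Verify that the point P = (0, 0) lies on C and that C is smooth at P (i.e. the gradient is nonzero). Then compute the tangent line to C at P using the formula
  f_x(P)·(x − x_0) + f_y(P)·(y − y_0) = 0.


Tangent line at P: 2*x - 2*y = 0.

Step 1: f(0, 0) = 0, so P lies on C.
Step 2: partial derivatives
  f_x(x, y) = 2*y + 2, f_y(x, y) = 2*x - 2.
  f_x(P) = 2, f_y(P) = -2 (gradient nonzero, so P is smooth).
Step 3: tangent line at P: 2·(x − 0) + -2·(y − 0) = 0.
Expanding: 2*x - 2*y = 0.


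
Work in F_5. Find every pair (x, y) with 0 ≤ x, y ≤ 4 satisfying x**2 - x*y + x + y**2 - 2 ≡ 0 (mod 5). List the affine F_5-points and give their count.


Affine F_5-points: {(1, 0), (1, 1), (3, 0), (3, 3), (4, 1), (4, 3)}; count = 6.

For each of the 25 pairs (x, y) ∈ F_5², evaluate f(x, y) mod 5. Record the zeros.
  x = 0: [0↦3, 1↦4, 2↦2, 3↦2, 4↦4]  zeros at y ∈ ∅
  x = 1: [0↦0, 1↦0, 2↦2, 3↦1, 4↦2]  zeros at y ∈ {0, 1}
  x = 2: [0↦4, 1↦3, 2↦4, 3↦2, 4↦2]  zeros at y ∈ ∅
  x = 3: [0↦0, 1↦3, 2↦3, 3↦0, 4↦4]  zeros at y ∈ {0, 3}
  x = 4: [0↦3, 1↦0, 2↦4, 3↦0, 4↦3]  zeros at y ∈ {1, 3}
Collecting zeros: affine points = {(1, 0), (1, 1), (3, 0), (3, 3), (4, 1), (4, 3)}.
Total count |C(F_5)_aff| = 6.


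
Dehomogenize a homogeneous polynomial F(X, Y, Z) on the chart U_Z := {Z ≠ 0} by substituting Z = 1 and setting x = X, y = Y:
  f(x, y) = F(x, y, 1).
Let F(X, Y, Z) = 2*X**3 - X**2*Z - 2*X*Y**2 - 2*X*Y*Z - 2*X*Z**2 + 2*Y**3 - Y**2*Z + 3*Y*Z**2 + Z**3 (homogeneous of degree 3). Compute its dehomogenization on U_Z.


f(x, y) = 2*x**3 - x**2 - 2*x*y**2 - 2*x*y - 2*x + 2*y**3 - y**2 + 3*y + 1

On U_Z we set Z = 1. Each monomial c·X^i·Y^j·Z^k in F becomes c·x^i·y^j·1^k = c·x^i·y^j.
Substituting Z = 1: F(X, Y, 1) = 2*x**3 - x**2 - 2*x*y**2 - 2*x*y - 2*x + 2*y**3 - y**2 + 3*y + 1.
Note: deg(f) ≤ deg(F) = 3; strict inequality happens when F is divisible by Z (lost terms).


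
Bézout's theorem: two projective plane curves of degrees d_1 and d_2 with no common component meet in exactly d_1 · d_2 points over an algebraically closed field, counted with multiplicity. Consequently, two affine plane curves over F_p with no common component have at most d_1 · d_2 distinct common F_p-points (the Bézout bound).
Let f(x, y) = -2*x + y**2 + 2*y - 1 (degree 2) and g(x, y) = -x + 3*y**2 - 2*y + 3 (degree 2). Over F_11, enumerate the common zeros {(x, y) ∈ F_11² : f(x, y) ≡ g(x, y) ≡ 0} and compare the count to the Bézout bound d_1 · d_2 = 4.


Common zeros: ∅; count = 0; Bézout bound = 4.

deg(f) = 2, deg(g) = 2, so Bézout bound = 4.
Scan x ∈ F_11. For each x, list the y ∈ F_11 with f(x, y) ≡ 0 and those with g(x, y) ≡ 0 (mod 11); the common zeros in that column are the intersection.
  x = 0: f ≡ 0 at y ∈ ∅; g ≡ 0 at y ∈ {2, 6}; common: ∅.
  x = 1: f ≡ 0 at y ∈ {1, 8}; g ≡ 0 at y ∈ ∅; common: ∅.
  x = 2: f ≡ 0 at y ∈ ∅; g ≡ 0 at y ∈ {3, 5}; common: ∅.
  x = 3: f ≡ 0 at y ∈ ∅; g ≡ 0 at y ∈ {0, 8}; common: ∅.
  x = 4: f ≡ 0 at y ∈ ∅; g ≡ 0 at y ∈ {1, 7}; common: ∅.
  x = 5: f ≡ 0 at y ∈ {0, 9}; g ≡ 0 at y ∈ ∅; common: ∅.
  x = 6: f ≡ 0 at y ∈ {4, 5}; g ≡ 0 at y ∈ ∅; common: ∅.
  x = 7: f ≡ 0 at y ∈ {3, 6}; g ≡ 0 at y ∈ ∅; common: ∅.
  x = 8: f ≡ 0 at y ∈ ∅; g ≡ 0 at y ∈ {9, 10}; common: ∅.
  x = 9: f ≡ 0 at y ∈ {2, 7}; g ≡ 0 at y ∈ ∅; common: ∅.
  x = 10: f ≡ 0 at y ∈ {10}; g ≡ 0 at y ∈ {4}; common: ∅.
Collecting: common zeros = ∅, so the count is 0.
Comparison with the Bézout bound: 0 ≤ 4 = deg(f)·deg(g), as expected for curves with no common component (the affine F_11-count falls short of the bound because intersections may lie at infinity, over extension fields, or carry multiplicity).


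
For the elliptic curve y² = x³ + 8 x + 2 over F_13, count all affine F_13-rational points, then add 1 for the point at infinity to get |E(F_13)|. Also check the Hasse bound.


Affine points = {(2, 0), (3, 1), (3, 12), (9, 6), (9, 7), (10, 4), (10, 9), (11, 2), (11, 11)}; affine count = 9; |E(F_13)| = 10.

Discriminant check: Δ ∝ 4a³ + 27b² = 4·8³ + 27·2² = 4·512 + 27·4 ≡ 11 (mod 13). Nonzero ⇒ E is nonsingular.
For each x ∈ F_13, compute rhs = x³ + 8·x + 2 mod 13, then count y ∈ F_13 with y² ≡ rhs.
  x = 0: rhs = 2, matching y values: none (0 points).
  x = 1: rhs = 11, matching y values: none (0 points).
  x = 2: rhs = 0, matching y values: 0 (1 points).
  x = 3: rhs = 1, matching y values: 1, 12 (2 points).
  x = 4: rhs = 7, matching y values: none (0 points).
  x = 5: rhs = 11, matching y values: none (0 points).
  x = 6: rhs = 6, matching y values: none (0 points).
  x = 7: rhs = 11, matching y values: none (0 points).
  x = 8: rhs = 6, matching y values: none (0 points).
  x = 9: rhs = 10, matching y values: 6, 7 (2 points).
  x = 10: rhs = 3, matching y values: 4, 9 (2 points).
  x = 11: rhs = 4, matching y values: 2, 11 (2 points).
  x = 12: rhs = 6, matching y values: none (0 points).
Total affine count: 9.
Full point count |E(F_13)| = 9 + 1 = 10.
Hasse bound: |10 − (13+1)| = |-4| = 4 ≤ 2√13 ≈ 7.2111 ✓.


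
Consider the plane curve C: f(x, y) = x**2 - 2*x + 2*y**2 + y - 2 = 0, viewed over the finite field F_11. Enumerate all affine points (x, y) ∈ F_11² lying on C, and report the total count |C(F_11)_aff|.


Affine F_11-points: {(1, 1), (1, 4), (3, 2), (3, 3), (6, 0), (6, 5), (7, 0), (7, 5), (10, 2), (10, 3)}; count = 10.

For each of the 121 pairs (x, y) ∈ F_11², evaluate f(x, y) mod 11. Record the zeros.
  x = 0: [0↦9, 1↦1, 2↦8, 3↦8, 4↦1, 5↦9, 6↦10, 7↦4, 8↦2, 9↦4, 10↦10]  zeros at y ∈ ∅
  x = 1: [0↦8, 1↦0, 2↦7, 3↦7, 4↦0, 5↦8, 6↦9, 7↦3, 8↦1, 9↦3, 10↦9]  zeros at y ∈ {1, 4}
  x = 2: [0↦9, 1↦1, 2↦8, 3↦8, 4↦1, 5↦9, 6↦10, 7↦4, 8↦2, 9↦4, 10↦10]  zeros at y ∈ ∅
  x = 3: [0↦1, 1↦4, 2↦0, 3↦0, 4↦4, 5↦1, 6↦2, 7↦7, 8↦5, 9↦7, 10↦2]  zeros at y ∈ {2, 3}
  x = 4: [0↦6, 1↦9, 2↦5, 3↦5, 4↦9, 5↦6, 6↦7, 7↦1, 8↦10, 9↦1, 10↦7]  zeros at y ∈ ∅
  x = 5: [0↦2, 1↦5, 2↦1, 3↦1, 4↦5, 5↦2, 6↦3, 7↦8, 8↦6, 9↦8, 10↦3]  zeros at y ∈ ∅
  x = 6: [0↦0, 1↦3, 2↦10, 3↦10, 4↦3, 5↦0, 6↦1, 7↦6, 8↦4, 9↦6, 10↦1]  zeros at y ∈ {0, 5}
  x = 7: [0↦0, 1↦3, 2↦10, 3↦10, 4↦3, 5↦0, 6↦1, 7↦6, 8↦4, 9↦6, 10↦1]  zeros at y ∈ {0, 5}
  x = 8: [0↦2, 1↦5, 2↦1, 3↦1, 4↦5, 5↦2, 6↦3, 7↦8, 8↦6, 9↦8, 10↦3]  zeros at y ∈ ∅
  x = 9: [0↦6, 1↦9, 2↦5, 3↦5, 4↦9, 5↦6, 6↦7, 7↦1, 8↦10, 9↦1, 10↦7]  zeros at y ∈ ∅
  x = 10: [0↦1, 1↦4, 2↦0, 3↦0, 4↦4, 5↦1, 6↦2, 7↦7, 8↦5, 9↦7, 10↦2]  zeros at y ∈ {2, 3}
Collecting zeros: affine points = {(1, 1), (1, 4), (3, 2), (3, 3), (6, 0), (6, 5), (7, 0), (7, 5), (10, 2), (10, 3)}.
Total count |C(F_11)_aff| = 10.


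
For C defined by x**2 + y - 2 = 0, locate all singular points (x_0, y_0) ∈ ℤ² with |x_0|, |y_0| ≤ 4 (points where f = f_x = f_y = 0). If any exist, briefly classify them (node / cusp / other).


No singular points in the scanned grid; C is smooth there.

Compute partial derivatives:
  f_x = 2*x.
  f_y = 1.
f_y = 1 is a nonzero constant, so f_y never vanishes: no point (x, y) can satisfy f = f_x = f_y = 0. In particular no (x, y) ∈ {−4, ..., 4}² is singular; the curve is smooth.


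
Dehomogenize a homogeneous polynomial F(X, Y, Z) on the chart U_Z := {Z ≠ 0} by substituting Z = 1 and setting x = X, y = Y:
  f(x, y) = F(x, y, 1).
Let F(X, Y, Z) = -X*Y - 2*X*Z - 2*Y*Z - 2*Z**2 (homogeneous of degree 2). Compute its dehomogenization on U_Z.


f(x, y) = -x*y - 2*x - 2*y - 2

On U_Z we set Z = 1. Each monomial c·X^i·Y^j·Z^k in F becomes c·x^i·y^j·1^k = c·x^i·y^j.
Substituting Z = 1: F(X, Y, 1) = -x*y - 2*x - 2*y - 2.
Note: deg(f) ≤ deg(F) = 2; strict inequality happens when F is divisible by Z (lost terms).


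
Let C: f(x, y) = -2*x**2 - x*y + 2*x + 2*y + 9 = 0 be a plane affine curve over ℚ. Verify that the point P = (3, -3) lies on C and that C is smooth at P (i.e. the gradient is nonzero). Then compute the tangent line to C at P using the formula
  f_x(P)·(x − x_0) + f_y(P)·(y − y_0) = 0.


Tangent line at P: -7*x - y + 18 = 0.

Step 1: f(3, -3) = 0, so P lies on C.
Step 2: partial derivatives
  f_x(x, y) = -4*x - y + 2, f_y(x, y) = 2 - x.
  f_x(P) = -7, f_y(P) = -1 (gradient nonzero, so P is smooth).
Step 3: tangent line at P: -7·(x − 3) + -1·(y − -3) = 0.
Expanding: -7*x - y + 18 = 0.


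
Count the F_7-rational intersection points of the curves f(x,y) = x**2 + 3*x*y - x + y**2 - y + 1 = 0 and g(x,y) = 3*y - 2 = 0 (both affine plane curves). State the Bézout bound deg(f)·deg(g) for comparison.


Common zeros: {(0, 3), (6, 3)}; count = 2; Bézout bound = 2.

deg(f) = 2, deg(g) = 1, so Bézout bound = 2.
Scan x ∈ F_7. For each x, list the y ∈ F_7 with f(x, y) ≡ 0 and those with g(x, y) ≡ 0 (mod 7); the common zeros in that column are the intersection.
  x = 0: f ≡ 0 at y ∈ {3, 5}; g ≡ 0 at y ∈ {3}; common: {3}.
  x = 1: f ≡ 0 at y ∈ {6}; g ≡ 0 at y ∈ {3}; common: ∅.
  x = 2: f ≡ 0 at y ∈ ∅; g ≡ 0 at y ∈ {3}; common: ∅.
  x = 3: f ≡ 0 at y ∈ {0, 6}; g ≡ 0 at y ∈ {3}; common: ∅.
  x = 4: f ≡ 0 at y ∈ ∅; g ≡ 0 at y ∈ {3}; common: ∅.
  x = 5: f ≡ 0 at y ∈ {0}; g ≡ 0 at y ∈ {3}; common: ∅.
  x = 6: f ≡ 0 at y ∈ {1, 3}; g ≡ 0 at y ∈ {3}; common: {3}.
Collecting: common zeros = {(0, 3), (6, 3)}, so the count is 2.
Comparison with the Bézout bound: 2 ≤ 2 = deg(f)·deg(g), as expected for curves with no common component (the bound is attained).


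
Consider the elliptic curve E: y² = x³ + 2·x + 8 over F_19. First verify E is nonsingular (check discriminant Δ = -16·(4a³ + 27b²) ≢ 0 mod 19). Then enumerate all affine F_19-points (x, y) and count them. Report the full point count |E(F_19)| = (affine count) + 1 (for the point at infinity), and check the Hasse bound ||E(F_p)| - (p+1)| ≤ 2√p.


Affine points = {(1, 7), (1, 12), (2, 1), (2, 18), (4, 2), (4, 17), (7, 2), (7, 17), (8, 2), (8, 17), (14, 5), (14, 14), (18, 9), (18, 10)}; affine count = 14; |E(F_19)| = 15.

Discriminant check: Δ ∝ 4a³ + 27b² = 4·2³ + 27·8² = 4·8 + 27·64 ≡ 12 (mod 19). Nonzero ⇒ E is nonsingular.
For each x ∈ F_19, compute rhs = x³ + 2·x + 8 mod 19, then count y ∈ F_19 with y² ≡ rhs.
  x = 0: rhs = 8, matching y values: none (0 points).
  x = 1: rhs = 11, matching y values: 7, 12 (2 points).
  x = 2: rhs = 1, matching y values: 1, 18 (2 points).
  x = 3: rhs = 3, matching y values: none (0 points).
  x = 4: rhs = 4, matching y values: 2, 17 (2 points).
  x = 5: rhs = 10, matching y values: none (0 points).
  x = 6: rhs = 8, matching y values: none (0 points).
  x = 7: rhs = 4, matching y values: 2, 17 (2 points).
  x = 8: rhs = 4, matching y values: 2, 17 (2 points).
  x = 9: rhs = 14, matching y values: none (0 points).
  x = 10: rhs = 2, matching y values: none (0 points).
  x = 11: rhs = 12, matching y values: none (0 points).
  x = 12: rhs = 12, matching y values: none (0 points).
  x = 13: rhs = 8, matching y values: none (0 points).
  x = 14: rhs = 6, matching y values: 5, 14 (2 points).
  x = 15: rhs = 12, matching y values: none (0 points).
  x = 16: rhs = 13, matching y values: none (0 points).
  x = 17: rhs = 15, matching y values: none (0 points).
  x = 18: rhs = 5, matching y values: 9, 10 (2 points).
Total affine count: 14.
Full point count |E(F_19)| = 14 + 1 = 15.
Hasse bound: |15 − (19+1)| = |-5| = 5 ≤ 2√19 ≈ 8.7178 ✓.


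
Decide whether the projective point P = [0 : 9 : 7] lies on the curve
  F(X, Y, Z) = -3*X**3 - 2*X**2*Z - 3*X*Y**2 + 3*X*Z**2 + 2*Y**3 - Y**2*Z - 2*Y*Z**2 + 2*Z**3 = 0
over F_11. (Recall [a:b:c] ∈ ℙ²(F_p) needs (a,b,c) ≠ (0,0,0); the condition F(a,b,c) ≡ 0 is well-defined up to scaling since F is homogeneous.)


F(0,9,7) ≡ 2 (mod 11); P is NOT on the curve.

Evaluate F(0, 9, 7) term-by-term (mod 11).
  -3*X**3 ↦ -3·0·1·1 = 0
  -2*X**2*Z ↦ -2·0·1·7 = 0
  -3*X*Y**2 ↦ -3·0·81·1 = 0
  3*X*Z**2 ↦ 3·0·1·49 = 0
  2*Y**3 ↦ 2·1·729·1 = 1458
  -Y**2*Z ↦ -1·1·81·7 = -567
  -2*Y*Z**2 ↦ -2·1·9·49 = -882
  2*Z**3 ↦ 2·1·1·343 = 686
Sum: F(0, 9, 7) = (0) + (0) + (0) + (0) + (1458) + (-567) + (-882) + (686) = 695.
Reducing mod 11: 695 ≡ 2 (mod 11).
Since F(a, b, c) ≡ 2 ≠ 0 (mod 11), P does NOT lie on the curve.


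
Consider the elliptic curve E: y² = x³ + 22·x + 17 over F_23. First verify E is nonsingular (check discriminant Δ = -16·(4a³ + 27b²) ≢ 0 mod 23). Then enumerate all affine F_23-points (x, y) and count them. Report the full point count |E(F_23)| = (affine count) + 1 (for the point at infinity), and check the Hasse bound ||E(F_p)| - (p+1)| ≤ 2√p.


Affine points = {(2, 0), (3, 8), (3, 15), (4, 10), (4, 13), (7, 10), (7, 13), (9, 1), (9, 22), (10, 8), (10, 15), (11, 7), (11, 16), (12, 10), (12, 13), (13, 4), (13, 19), (16, 7), (16, 16), (18, 9), (18, 14), (19, 7), (19, 16), (20, 4), (20, 19)}; affine count = 25; |E(F_23)| = 26.

Discriminant check: Δ ∝ 4a³ + 27b² = 4·22³ + 27·17² = 4·10648 + 27·289 ≡ 2 (mod 23). Nonzero ⇒ E is nonsingular.
For each x ∈ F_23, compute rhs = x³ + 22·x + 17 mod 23, then count y ∈ F_23 with y² ≡ rhs.
  x = 0: rhs = 17, matching y values: none (0 points).
  x = 1: rhs = 17, matching y values: none (0 points).
  x = 2: rhs = 0, matching y values: 0 (1 points).
  x = 3: rhs = 18, matching y values: 8, 15 (2 points).
  x = 4: rhs = 8, matching y values: 10, 13 (2 points).
  x = 5: rhs = 22, matching y values: none (0 points).
  x = 6: rhs = 20, matching y values: none (0 points).
  x = 7: rhs = 8, matching y values: 10, 13 (2 points).
  x = 8: rhs = 15, matching y values: none (0 points).
  x = 9: rhs = 1, matching y values: 1, 22 (2 points).
  x = 10: rhs = 18, matching y values: 8, 15 (2 points).
  x = 11: rhs = 3, matching y values: 7, 16 (2 points).
  x = 12: rhs = 8, matching y values: 10, 13 (2 points).
  x = 13: rhs = 16, matching y values: 4, 19 (2 points).
  x = 14: rhs = 10, matching y values: none (0 points).
  x = 15: rhs = 19, matching y values: none (0 points).
  x = 16: rhs = 3, matching y values: 7, 16 (2 points).
  x = 17: rhs = 14, matching y values: none (0 points).
  x = 18: rhs = 12, matching y values: 9, 14 (2 points).
  x = 19: rhs = 3, matching y values: 7, 16 (2 points).
  x = 20: rhs = 16, matching y values: 4, 19 (2 points).
  x = 21: rhs = 11, matching y values: none (0 points).
  x = 22: rhs = 17, matching y values: none (0 points).
Total affine count: 25.
Full point count |E(F_23)| = 25 + 1 = 26.
Hasse bound: |26 − (23+1)| = |2| = 2 ≤ 2√23 ≈ 9.5917 ✓.


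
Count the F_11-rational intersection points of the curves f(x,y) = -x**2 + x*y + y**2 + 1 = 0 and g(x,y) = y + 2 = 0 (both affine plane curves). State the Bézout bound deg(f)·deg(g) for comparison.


Common zeros: ∅; count = 0; Bézout bound = 2.

deg(f) = 2, deg(g) = 1, so Bézout bound = 2.
Scan x ∈ F_11. For each x, list the y ∈ F_11 with f(x, y) ≡ 0 and those with g(x, y) ≡ 0 (mod 11); the common zeros in that column are the intersection.
  x = 0: f ≡ 0 at y ∈ ∅; g ≡ 0 at y ∈ {9}; common: ∅.
  x = 1: f ≡ 0 at y ∈ {0, 10}; g ≡ 0 at y ∈ {9}; common: ∅.
  x = 2: f ≡ 0 at y ∈ {1, 8}; g ≡ 0 at y ∈ {9}; common: ∅.
  x = 3: f ≡ 0 at y ∈ ∅; g ≡ 0 at y ∈ {9}; common: ∅.
  x = 4: f ≡ 0 at y ∈ ∅; g ≡ 0 at y ∈ {9}; common: ∅.
  x = 5: f ≡ 0 at y ∈ {3}; g ≡ 0 at y ∈ {9}; common: ∅.
  x = 6: f ≡ 0 at y ∈ {8}; g ≡ 0 at y ∈ {9}; common: ∅.
  x = 7: f ≡ 0 at y ∈ ∅; g ≡ 0 at y ∈ {9}; common: ∅.
  x = 8: f ≡ 0 at y ∈ ∅; g ≡ 0 at y ∈ {9}; common: ∅.
  x = 9: f ≡ 0 at y ∈ {3, 10}; g ≡ 0 at y ∈ {9}; common: ∅.
  x = 10: f ≡ 0 at y ∈ {0, 1}; g ≡ 0 at y ∈ {9}; common: ∅.
Collecting: common zeros = ∅, so the count is 0.
Comparison with the Bézout bound: 0 ≤ 2 = deg(f)·deg(g), as expected for curves with no common component (the affine F_11-count falls short of the bound because intersections may lie at infinity, over extension fields, or carry multiplicity).


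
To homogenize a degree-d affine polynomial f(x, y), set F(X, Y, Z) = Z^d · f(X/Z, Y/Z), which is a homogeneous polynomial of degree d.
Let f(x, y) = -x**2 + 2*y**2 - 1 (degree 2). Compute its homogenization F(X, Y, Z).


F(X, Y, Z) = -X**2 + 2*Y**2 - Z**2

deg(f) = 2.
Substitute x = X/Z, y = Y/Z into f, then multiply by Z^2.
  monomial -1·x^2·y^0 ↦ -1·X^2·Y^0·Z^0.
  monomial 2·x^0·y^2 ↦ 2·X^0·Y^2·Z^0.
  monomial -1·x^0·y^0 ↦ -1·X^0·Y^0·Z^2.
Collecting: F(X, Y, Z) = -X**2 + 2*Y**2 - Z**2.


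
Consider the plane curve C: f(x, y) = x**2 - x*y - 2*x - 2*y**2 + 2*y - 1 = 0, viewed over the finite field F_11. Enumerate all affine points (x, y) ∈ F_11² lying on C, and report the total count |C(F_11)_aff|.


Affine F_11-points: {(2, 4), (2, 7), (4, 4), (4, 6), (5, 2), (7, 7), (8, 3), (8, 5), (10, 2), (10, 5)}; count = 10.

For each of the 121 pairs (x, y) ∈ F_11², evaluate f(x, y) mod 11. Record the zeros.
  x = 0: [0↦10, 1↦10, 2↦6, 3↦9, 4↦8, 5↦3, 6↦5, 7↦3, 8↦8, 9↦9, 10↦6]  zeros at y ∈ ∅
  x = 1: [0↦9, 1↦8, 2↦3, 3↦5, 4↦3, 5↦8, 6↦9, 7↦6, 8↦10, 9↦10, 10↦6]  zeros at y ∈ ∅
  x = 2: [0↦10, 1↦8, 2↦2, 3↦3, 4↦0, 5↦4, 6↦4, 7↦0, 8↦3, 9↦2, 10↦8]  zeros at y ∈ {4, 7}
  x = 3: [0↦2, 1↦10, 2↦3, 3↦3, 4↦10, 5↦2, 6↦1, 7↦7, 8↦9, 9↦7, 10↦1]  zeros at y ∈ ∅
  x = 4: [0↦7, 1↦3, 2↦6, 3↦5, 4↦0, 5↦2, 6↦0, 7↦5, 8↦6, 9↦3, 10↦7]  zeros at y ∈ {4, 6}
  x = 5: [0↦3, 1↦9, 2↦0, 3↦9, 4↦3, 5↦4, 6↦1, 7↦5, 8↦5, 9↦1, 10↦4]  zeros at y ∈ {2}
  x = 6: [0↦1, 1↦6, 2↦7, 3↦4, 4↦8, 5↦8, 6↦4, 7↦7, 8↦6, 9↦1, 10↦3]  zeros at y ∈ ∅
  x = 7: [0↦1, 1↦5, 2↦5, 3↦1, 4↦4, 5↦3, 6↦9, 7↦0, 8↦9, 9↦3, 10↦4]  zeros at y ∈ {7}
  x = 8: [0↦3, 1↦6, 2↦5, 3↦0, 4↦2, 5↦0, 6↦5, 7↦6, 8↦3, 9↦7, 10↦7]  zeros at y ∈ {3, 5}
  x = 9: [0↦7, 1↦9, 2↦7, 3↦1, 4↦2, 5↦10, 6↦3, 7↦3, 8↦10, 9↦2, 10↦1]  zeros at y ∈ ∅
  x = 10: [0↦2, 1↦3, 2↦0, 3↦4, 4↦4, 5↦0, 6↦3, 7↦2, 8↦8, 9↦10, 10↦8]  zeros at y ∈ {2, 5}
Collecting zeros: affine points = {(2, 4), (2, 7), (4, 4), (4, 6), (5, 2), (7, 7), (8, 3), (8, 5), (10, 2), (10, 5)}.
Total count |C(F_11)_aff| = 10.


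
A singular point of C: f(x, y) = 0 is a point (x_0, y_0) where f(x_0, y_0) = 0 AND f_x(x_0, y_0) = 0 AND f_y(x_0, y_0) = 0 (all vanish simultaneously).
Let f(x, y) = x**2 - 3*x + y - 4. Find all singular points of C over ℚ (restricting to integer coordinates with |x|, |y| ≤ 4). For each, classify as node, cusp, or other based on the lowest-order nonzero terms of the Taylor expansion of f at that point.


No singular points in the scanned grid; C is smooth there.

Compute partial derivatives:
  f_x = 2*x - 3.
  f_y = 1.
f_y = 1 is a nonzero constant, so f_y never vanishes: no point (x, y) can satisfy f = f_x = f_y = 0. In particular no (x, y) ∈ {−4, ..., 4}² is singular; the curve is smooth.


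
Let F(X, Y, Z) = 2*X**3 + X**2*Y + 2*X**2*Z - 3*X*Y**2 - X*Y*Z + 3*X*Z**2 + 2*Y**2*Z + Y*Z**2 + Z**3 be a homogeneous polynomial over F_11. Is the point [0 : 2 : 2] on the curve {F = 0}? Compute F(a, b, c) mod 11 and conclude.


F(0,2,2) ≡ 10 (mod 11); P is NOT on the curve.

Evaluate F(0, 2, 2) term-by-term (mod 11).
  2*X**3 ↦ 2·0·1·1 = 0
  X**2*Y ↦ 1·0·2·1 = 0
  2*X**2*Z ↦ 2·0·1·2 = 0
  -3*X*Y**2 ↦ -3·0·4·1 = 0
  -X*Y*Z ↦ -1·0·2·2 = 0
  3*X*Z**2 ↦ 3·0·1·4 = 0
  2*Y**2*Z ↦ 2·1·4·2 = 16
  Y*Z**2 ↦ 1·1·2·4 = 8
  Z**3 ↦ 1·1·1·8 = 8
Sum: F(0, 2, 2) = (0) + (0) + (0) + (0) + (0) + (0) + (16) + (8) + (8) = 32.
Reducing mod 11: 32 ≡ 10 (mod 11).
Since F(a, b, c) ≡ 10 ≠ 0 (mod 11), P does NOT lie on the curve.


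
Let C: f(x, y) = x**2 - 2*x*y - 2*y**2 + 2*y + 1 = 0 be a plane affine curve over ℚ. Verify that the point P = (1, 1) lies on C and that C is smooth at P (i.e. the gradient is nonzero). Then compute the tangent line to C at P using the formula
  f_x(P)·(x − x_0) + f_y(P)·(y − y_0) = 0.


Tangent line at P: 4 - 4*y = 0.

Step 1: f(1, 1) = 0, so P lies on C.
Step 2: partial derivatives
  f_x(x, y) = 2*x - 2*y, f_y(x, y) = -2*x - 4*y + 2.
  f_x(P) = 0, f_y(P) = -4 (gradient nonzero, so P is smooth).
Step 3: tangent line at P: 0·(x − 1) + -4·(y − 1) = 0.
Expanding: 4 - 4*y = 0.


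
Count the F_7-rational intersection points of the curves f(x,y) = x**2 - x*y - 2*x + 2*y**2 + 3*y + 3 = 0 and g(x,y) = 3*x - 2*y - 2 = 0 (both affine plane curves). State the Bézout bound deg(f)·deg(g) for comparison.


Common zeros: {(1, 4), (4, 5)}; count = 2; Bézout bound = 2.

deg(f) = 2, deg(g) = 1, so Bézout bound = 2.
Scan x ∈ F_7. For each x, list the y ∈ F_7 with f(x, y) ≡ 0 and those with g(x, y) ≡ 0 (mod 7); the common zeros in that column are the intersection.
  x = 0: f ≡ 0 at y ∈ ∅; g ≡ 0 at y ∈ {6}; common: ∅.
  x = 1: f ≡ 0 at y ∈ {2, 4}; g ≡ 0 at y ∈ {4}; common: {4}.
  x = 2: f ≡ 0 at y ∈ ∅; g ≡ 0 at y ∈ {2}; common: ∅.
  x = 3: f ≡ 0 at y ∈ {2, 5}; g ≡ 0 at y ∈ {0}; common: ∅.
  x = 4: f ≡ 0 at y ∈ {5, 6}; g ≡ 0 at y ∈ {5}; common: {5}.
  x = 5: f ≡ 0 at y ∈ {4}; g ≡ 0 at y ∈ {3}; common: ∅.
  x = 6: f ≡ 0 at y ∈ ∅; g ≡ 0 at y ∈ {1}; common: ∅.
Collecting: common zeros = {(1, 4), (4, 5)}, so the count is 2.
Comparison with the Bézout bound: 2 ≤ 2 = deg(f)·deg(g), as expected for curves with no common component (the bound is attained).


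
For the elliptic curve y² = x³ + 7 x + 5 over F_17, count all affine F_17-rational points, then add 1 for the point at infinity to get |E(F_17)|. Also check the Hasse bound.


Affine points = {(1, 8), (1, 9), (3, 6), (3, 11), (6, 5), (6, 12), (9, 7), (9, 10), (10, 2), (10, 15), (11, 6), (11, 11), (12, 7), (12, 10), (13, 7), (13, 10), (14, 5), (14, 12), (15, 0)}; affine count = 19; |E(F_17)| = 20.

Discriminant check: Δ ∝ 4a³ + 27b² = 4·7³ + 27·5² = 4·343 + 27·25 ≡ 7 (mod 17). Nonzero ⇒ E is nonsingular.
For each x ∈ F_17, compute rhs = x³ + 7·x + 5 mod 17, then count y ∈ F_17 with y² ≡ rhs.
  x = 0: rhs = 5, matching y values: none (0 points).
  x = 1: rhs = 13, matching y values: 8, 9 (2 points).
  x = 2: rhs = 10, matching y values: none (0 points).
  x = 3: rhs = 2, matching y values: 6, 11 (2 points).
  x = 4: rhs = 12, matching y values: none (0 points).
  x = 5: rhs = 12, matching y values: none (0 points).
  x = 6: rhs = 8, matching y values: 5, 12 (2 points).
  x = 7: rhs = 6, matching y values: none (0 points).
  x = 8: rhs = 12, matching y values: none (0 points).
  x = 9: rhs = 15, matching y values: 7, 10 (2 points).
  x = 10: rhs = 4, matching y values: 2, 15 (2 points).
  x = 11: rhs = 2, matching y values: 6, 11 (2 points).
  x = 12: rhs = 15, matching y values: 7, 10 (2 points).
  x = 13: rhs = 15, matching y values: 7, 10 (2 points).
  x = 14: rhs = 8, matching y values: 5, 12 (2 points).
  x = 15: rhs = 0, matching y values: 0 (1 points).
  x = 16: rhs = 14, matching y values: none (0 points).
Total affine count: 19.
Full point count |E(F_17)| = 19 + 1 = 20.
Hasse bound: |20 − (17+1)| = |2| = 2 ≤ 2√17 ≈ 8.2462 ✓.


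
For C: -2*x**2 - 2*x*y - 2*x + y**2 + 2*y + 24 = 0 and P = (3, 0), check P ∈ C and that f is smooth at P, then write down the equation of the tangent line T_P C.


Tangent line at P: -14*x - 4*y + 42 = 0.

Step 1: f(3, 0) = 0, so P lies on C.
Step 2: partial derivatives
  f_x(x, y) = -4*x - 2*y - 2, f_y(x, y) = -2*x + 2*y + 2.
  f_x(P) = -14, f_y(P) = -4 (gradient nonzero, so P is smooth).
Step 3: tangent line at P: -14·(x − 3) + -4·(y − 0) = 0.
Expanding: -14*x - 4*y + 42 = 0.


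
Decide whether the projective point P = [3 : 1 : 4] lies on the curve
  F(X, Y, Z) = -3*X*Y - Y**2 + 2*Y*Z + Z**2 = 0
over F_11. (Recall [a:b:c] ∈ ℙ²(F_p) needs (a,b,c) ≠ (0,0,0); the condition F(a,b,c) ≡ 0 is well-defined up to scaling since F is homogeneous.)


F(3,1,4) ≡ 3 (mod 11); P is NOT on the curve.

Evaluate F(3, 1, 4) term-by-term (mod 11).
  -3*X*Y ↦ -3·3·1·1 = -9
  -Y**2 ↦ -1·1·1·1 = -1
  2*Y*Z ↦ 2·1·1·4 = 8
  Z**2 ↦ 1·1·1·16 = 16
Sum: F(3, 1, 4) = (-9) + (-1) + (8) + (16) = 14.
Reducing mod 11: 14 ≡ 3 (mod 11).
Since F(a, b, c) ≡ 3 ≠ 0 (mod 11), P does NOT lie on the curve.


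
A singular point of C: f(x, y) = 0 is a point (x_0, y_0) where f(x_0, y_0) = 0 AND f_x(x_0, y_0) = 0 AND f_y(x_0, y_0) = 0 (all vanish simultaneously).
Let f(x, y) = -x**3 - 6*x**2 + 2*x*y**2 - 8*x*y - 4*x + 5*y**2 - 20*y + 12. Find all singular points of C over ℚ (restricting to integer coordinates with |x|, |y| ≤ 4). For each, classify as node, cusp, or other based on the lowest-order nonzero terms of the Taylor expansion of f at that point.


Singular points: {(-2, 2)}; classification: cusp.

Compute partial derivatives:
  f_x = -3*x**2 - 12*x + 2*y**2 - 8*y - 4.
  f_y = 4*x*y - 8*x + 10*y - 20.
Scan x_0 ∈ {−4, ..., 4}. For each x_0, f_y(x_0, y) is a polynomial in y; find its integer roots y ∈ {−4, ..., 4}, then test f_x and f at those candidates.
  x = -4: f_y(-4, y) = 12 - 6*y; vanishes at y ∈ {2}. (-4, 2): f_x = -12 ≠ 0.
  x = -3: f_y(-3, y) = 4 - 2*y; vanishes at y ∈ {2}. (-3, 2): f_x = -3 ≠ 0.
  x = -2: f_y(-2, y) = 2*y - 4; vanishes at y ∈ {2}. (-2, 2): f_x = 0, f = 0 — SINGULAR.
  x = -1: f_y(-1, y) = 6*y - 12; vanishes at y ∈ {2}. (-1, 2): f_x = -3 ≠ 0.
  x = 0: f_y(0, y) = 10*y - 20; vanishes at y ∈ {2}. (0, 2): f_x = -12 ≠ 0.
  x = 1: f_y(1, y) = 14*y - 28; vanishes at y ∈ {2}. (1, 2): f_x = -27 ≠ 0.
  x = 2: f_y(2, y) = 18*y - 36; vanishes at y ∈ {2}. (2, 2): f_x = -48 ≠ 0.
  x = 3: f_y(3, y) = 22*y - 44; vanishes at y ∈ {2}. (3, 2): f_x = -75 ≠ 0.
  x = 4: f_y(4, y) = 26*y - 52; vanishes at y ∈ {2}. (4, 2): f_x = -108 ≠ 0.
Only singular point on the grid: (-2, 2).
Classify: substitute x = -2 + u, y = 2 + v and expand: f = -u**3 + 2*u*v**2 + v**2.
No constant or linear terms (consistent with a singular point). Quadratic part: v**2. Cubic part: -u**3 + 2*u*v**2.
The quadratic part v**2 is a perfect square, so there is a single (double) tangent line v = 0, i.e. y = 2. Restricting the cubic part to that line (v = 0) leaves -u**3 ≠ 0, so f is not divisible by v and the branch is v² ≈ u**3 to lowest order — this is a cusp.
Classification: cusp.


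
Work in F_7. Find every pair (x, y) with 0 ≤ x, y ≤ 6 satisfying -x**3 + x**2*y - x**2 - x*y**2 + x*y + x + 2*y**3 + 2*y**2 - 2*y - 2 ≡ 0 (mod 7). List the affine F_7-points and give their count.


Affine F_7-points: {(0, 1), (0, 6), (1, 1), (3, 0), (5, 0), (5, 5), (6, 1), (6, 2), (6, 6)}; count = 9.

For each of the 49 pairs (x, y) ∈ F_7², evaluate f(x, y) mod 7. Record the zeros.
  x = 0: [0↦5, 1↦0, 2↦4, 3↦1, 4↦3, 5↦1, 6↦0]  zeros at y ∈ {1, 6}
  x = 1: [0↦4, 1↦0, 2↦3, 3↦4, 4↦1, 5↦6, 6↦3]  zeros at y ∈ {1}
  x = 2: [0↦2, 1↦1, 2↦5, 3↦5, 4↦6, 5↦6, 6↦3]  zeros at y ∈ ∅
  x = 3: [0↦0, 1↦4, 2↦4, 3↦5, 4↦5, 5↦2, 6↦1]  zeros at y ∈ {0}
  x = 4: [0↦6, 1↦3, 2↦1, 3↦5, 4↦6, 5↦2, 6↦5]  zeros at y ∈ ∅
  x = 5: [0↦0, 1↦6, 2↦4, 3↦6, 4↦3, 5↦0, 6↦2]  zeros at y ∈ {0, 5}
  x = 6: [0↦4, 1↦0, 2↦0, 3↦2, 4↦4, 5↦4, 6↦0]  zeros at y ∈ {1, 2, 6}
Collecting zeros: affine points = {(0, 1), (0, 6), (1, 1), (3, 0), (5, 0), (5, 5), (6, 1), (6, 2), (6, 6)}.
Total count |C(F_7)_aff| = 9.


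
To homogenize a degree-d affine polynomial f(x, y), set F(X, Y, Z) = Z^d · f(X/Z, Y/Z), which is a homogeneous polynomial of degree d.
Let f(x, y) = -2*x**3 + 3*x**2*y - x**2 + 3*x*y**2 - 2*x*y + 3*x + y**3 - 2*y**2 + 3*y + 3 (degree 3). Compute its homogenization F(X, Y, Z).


F(X, Y, Z) = -2*X**3 + 3*X**2*Y - X**2*Z + 3*X*Y**2 - 2*X*Y*Z + 3*X*Z**2 + Y**3 - 2*Y**2*Z + 3*Y*Z**2 + 3*Z**3

deg(f) = 3.
Substitute x = X/Z, y = Y/Z into f, then multiply by Z^3.
  monomial -2·x^3·y^0 ↦ -2·X^3·Y^0·Z^0.
  monomial 3·x^2·y^1 ↦ 3·X^2·Y^1·Z^0.
  monomial -1·x^2·y^0 ↦ -1·X^2·Y^0·Z^1.
  monomial 3·x^1·y^2 ↦ 3·X^1·Y^2·Z^0.
  monomial -2·x^1·y^1 ↦ -2·X^1·Y^1·Z^1.
  monomial 3·x^1·y^0 ↦ 3·X^1·Y^0·Z^2.
  monomial 1·x^0·y^3 ↦ 1·X^0·Y^3·Z^0.
  monomial -2·x^0·y^2 ↦ -2·X^0·Y^2·Z^1.
  monomial 3·x^0·y^1 ↦ 3·X^0·Y^1·Z^2.
  monomial 3·x^0·y^0 ↦ 3·X^0·Y^0·Z^3.
Collecting: F(X, Y, Z) = -2*X**3 + 3*X**2*Y - X**2*Z + 3*X*Y**2 - 2*X*Y*Z + 3*X*Z**2 + Y**3 - 2*Y**2*Z + 3*Y*Z**2 + 3*Z**3.


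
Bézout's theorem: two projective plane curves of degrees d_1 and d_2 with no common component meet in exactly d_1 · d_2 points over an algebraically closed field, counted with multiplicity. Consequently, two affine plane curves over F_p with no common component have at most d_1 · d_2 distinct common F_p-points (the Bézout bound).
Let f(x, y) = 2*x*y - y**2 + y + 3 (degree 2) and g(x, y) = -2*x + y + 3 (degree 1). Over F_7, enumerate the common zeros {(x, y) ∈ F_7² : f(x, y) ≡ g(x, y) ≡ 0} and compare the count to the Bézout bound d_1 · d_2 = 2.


Common zeros: {(2, 1)}; count = 1; Bézout bound = 2.

deg(f) = 2, deg(g) = 1, so Bézout bound = 2.
Scan x ∈ F_7. For each x, list the y ∈ F_7 with f(x, y) ≡ 0 and those with g(x, y) ≡ 0 (mod 7); the common zeros in that column are the intersection.
  x = 0: f ≡ 0 at y ∈ ∅; g ≡ 0 at y ∈ {4}; common: ∅.
  x = 1: f ≡ 0 at y ∈ {5}; g ≡ 0 at y ∈ {6}; common: ∅.
  x = 2: f ≡ 0 at y ∈ {1, 4}; g ≡ 0 at y ∈ {1}; common: {1}.
  x = 3: f ≡ 0 at y ∈ ∅; g ≡ 0 at y ∈ {3}; common: ∅.
  x = 4: f ≡ 0 at y ∈ {3, 6}; g ≡ 0 at y ∈ {5}; common: ∅.
  x = 5: f ≡ 0 at y ∈ {2}; g ≡ 0 at y ∈ {0}; common: ∅.
  x = 6: f ≡ 0 at y ∈ ∅; g ≡ 0 at y ∈ {2}; common: ∅.
Collecting: common zeros = {(2, 1)}, so the count is 1.
Comparison with the Bézout bound: 1 ≤ 2 = deg(f)·deg(g), as expected for curves with no common component (the affine F_7-count falls short of the bound because intersections may lie at infinity, over extension fields, or carry multiplicity).


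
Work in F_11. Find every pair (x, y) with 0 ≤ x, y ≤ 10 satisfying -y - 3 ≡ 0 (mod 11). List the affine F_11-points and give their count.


Affine F_11-points: {(0, 8), (1, 8), (2, 8), (3, 8), (4, 8), (5, 8), (6, 8), (7, 8), (8, 8), (9, 8), (10, 8)}; count = 11.

For each of the 121 pairs (x, y) ∈ F_11², evaluate f(x, y) mod 11. Record the zeros.
  x = 0: [0↦8, 1↦7, 2↦6, 3↦5, 4↦4, 5↦3, 6↦2, 7↦1, 8↦0, 9↦10, 10↦9]  zeros at y ∈ {8}
  x = 1: [0↦8, 1↦7, 2↦6, 3↦5, 4↦4, 5↦3, 6↦2, 7↦1, 8↦0, 9↦10, 10↦9]  zeros at y ∈ {8}
  x = 2: [0↦8, 1↦7, 2↦6, 3↦5, 4↦4, 5↦3, 6↦2, 7↦1, 8↦0, 9↦10, 10↦9]  zeros at y ∈ {8}
  x = 3: [0↦8, 1↦7, 2↦6, 3↦5, 4↦4, 5↦3, 6↦2, 7↦1, 8↦0, 9↦10, 10↦9]  zeros at y ∈ {8}
  x = 4: [0↦8, 1↦7, 2↦6, 3↦5, 4↦4, 5↦3, 6↦2, 7↦1, 8↦0, 9↦10, 10↦9]  zeros at y ∈ {8}
  x = 5: [0↦8, 1↦7, 2↦6, 3↦5, 4↦4, 5↦3, 6↦2, 7↦1, 8↦0, 9↦10, 10↦9]  zeros at y ∈ {8}
  x = 6: [0↦8, 1↦7, 2↦6, 3↦5, 4↦4, 5↦3, 6↦2, 7↦1, 8↦0, 9↦10, 10↦9]  zeros at y ∈ {8}
  x = 7: [0↦8, 1↦7, 2↦6, 3↦5, 4↦4, 5↦3, 6↦2, 7↦1, 8↦0, 9↦10, 10↦9]  zeros at y ∈ {8}
  x = 8: [0↦8, 1↦7, 2↦6, 3↦5, 4↦4, 5↦3, 6↦2, 7↦1, 8↦0, 9↦10, 10↦9]  zeros at y ∈ {8}
  x = 9: [0↦8, 1↦7, 2↦6, 3↦5, 4↦4, 5↦3, 6↦2, 7↦1, 8↦0, 9↦10, 10↦9]  zeros at y ∈ {8}
  x = 10: [0↦8, 1↦7, 2↦6, 3↦5, 4↦4, 5↦3, 6↦2, 7↦1, 8↦0, 9↦10, 10↦9]  zeros at y ∈ {8}
Collecting zeros: affine points = {(0, 8), (1, 8), (2, 8), (3, 8), (4, 8), (5, 8), (6, 8), (7, 8), (8, 8), (9, 8), (10, 8)}.
Total count |C(F_11)_aff| = 11.


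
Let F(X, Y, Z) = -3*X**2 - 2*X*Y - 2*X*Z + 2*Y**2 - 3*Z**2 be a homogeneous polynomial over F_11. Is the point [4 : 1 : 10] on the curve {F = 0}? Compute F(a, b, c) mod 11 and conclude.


F(4,1,10) ≡ 6 (mod 11); P is NOT on the curve.

Evaluate F(4, 1, 10) term-by-term (mod 11).
  -3*X**2 ↦ -3·16·1·1 = -48
  -2*X*Y ↦ -2·4·1·1 = -8
  -2*X*Z ↦ -2·4·1·10 = -80
  2*Y**2 ↦ 2·1·1·1 = 2
  -3*Z**2 ↦ -3·1·1·100 = -300
Sum: F(4, 1, 10) = (-48) + (-8) + (-80) + (2) + (-300) = -434.
Reducing mod 11: -434 ≡ 6 (mod 11).
Since F(a, b, c) ≡ 6 ≠ 0 (mod 11), P does NOT lie on the curve.


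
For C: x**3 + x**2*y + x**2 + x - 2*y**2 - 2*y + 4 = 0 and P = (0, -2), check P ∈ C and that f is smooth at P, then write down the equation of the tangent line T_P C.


Tangent line at P: x + 6*y + 12 = 0.

Step 1: f(0, -2) = 0, so P lies on C.
Step 2: partial derivatives
  f_x(x, y) = 3*x**2 + 2*x*y + 2*x + 1, f_y(x, y) = x**2 - 4*y - 2.
  f_x(P) = 1, f_y(P) = 6 (gradient nonzero, so P is smooth).
Step 3: tangent line at P: 1·(x − 0) + 6·(y − -2) = 0.
Expanding: x + 6*y + 12 = 0.


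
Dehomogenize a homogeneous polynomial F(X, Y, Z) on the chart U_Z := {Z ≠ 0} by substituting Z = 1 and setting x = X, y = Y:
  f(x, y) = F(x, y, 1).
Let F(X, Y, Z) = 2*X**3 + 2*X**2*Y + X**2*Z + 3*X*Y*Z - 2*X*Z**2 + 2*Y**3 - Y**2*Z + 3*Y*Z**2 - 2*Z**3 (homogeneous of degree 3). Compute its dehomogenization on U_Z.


f(x, y) = 2*x**3 + 2*x**2*y + x**2 + 3*x*y - 2*x + 2*y**3 - y**2 + 3*y - 2

On U_Z we set Z = 1. Each monomial c·X^i·Y^j·Z^k in F becomes c·x^i·y^j·1^k = c·x^i·y^j.
Substituting Z = 1: F(X, Y, 1) = 2*x**3 + 2*x**2*y + x**2 + 3*x*y - 2*x + 2*y**3 - y**2 + 3*y - 2.
Note: deg(f) ≤ deg(F) = 3; strict inequality happens when F is divisible by Z (lost terms).


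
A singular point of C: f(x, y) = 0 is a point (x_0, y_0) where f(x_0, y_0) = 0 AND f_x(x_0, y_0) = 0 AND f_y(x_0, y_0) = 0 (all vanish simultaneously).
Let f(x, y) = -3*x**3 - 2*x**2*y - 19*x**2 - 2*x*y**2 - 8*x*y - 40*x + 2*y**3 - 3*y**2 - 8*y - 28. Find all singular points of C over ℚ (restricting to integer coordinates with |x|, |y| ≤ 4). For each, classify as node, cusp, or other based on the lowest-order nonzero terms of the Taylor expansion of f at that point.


Singular points: {(-2, 0)}; classification: node.

Compute partial derivatives:
  f_x = -9*x**2 - 4*x*y - 38*x - 2*y**2 - 8*y - 40.
  f_y = -2*x**2 - 4*x*y - 8*x + 6*y**2 - 6*y - 8.
Scan x_0 ∈ {−4, ..., 4}. For each x_0, f_y(x_0, y) is a polynomial in y; find its integer roots y ∈ {−4, ..., 4}, then test f_x and f at those candidates.
  x = -4: f_y(-4, y) = 6*y**2 + 10*y - 8; no integer root y with |y| ≤ 4.
  x = -3: f_y(-3, y) = 6*y**2 + 6*y - 2; no integer root y with |y| ≤ 4.
  x = -2: f_y(-2, y) = 6*y**2 + 2*y; vanishes at y ∈ {0}. (-2, 0): f_x = 0, f = 0 — SINGULAR.
  x = -1: f_y(-1, y) = 6*y**2 - 2*y - 2; no integer root y with |y| ≤ 4.
  x = 0: f_y(0, y) = 6*y**2 - 6*y - 8; no integer root y with |y| ≤ 4.
  x = 1: f_y(1, y) = 6*y**2 - 10*y - 18; no integer root y with |y| ≤ 4.
  x = 2: f_y(2, y) = 6*y**2 - 14*y - 32; no integer root y with |y| ≤ 4.
  x = 3: f_y(3, y) = 6*y**2 - 18*y - 50; no integer root y with |y| ≤ 4.
  x = 4: f_y(4, y) = 6*y**2 - 22*y - 72; no integer root y with |y| ≤ 4.
Only singular point on the grid: (-2, 0).
Classify: substitute x = -2 + u, y = 0 + v and expand: f = -3*u**3 - 2*u**2*v - u**2 - 2*u*v**2 + 2*v**3 + v**2.
No constant or linear terms (consistent with a singular point). Quadratic part: -u**2 + v**2. Cubic part: -3*u**3 - 2*u**2*v - 2*u*v**2 + 2*v**3.
The quadratic part v**2 - u**2 = (v − u)(v + u) splits into two distinct linear factors, so there are two distinct tangent lines y − 0 = ±(x − -2) — this is a node (ordinary double point).
Classification: node.


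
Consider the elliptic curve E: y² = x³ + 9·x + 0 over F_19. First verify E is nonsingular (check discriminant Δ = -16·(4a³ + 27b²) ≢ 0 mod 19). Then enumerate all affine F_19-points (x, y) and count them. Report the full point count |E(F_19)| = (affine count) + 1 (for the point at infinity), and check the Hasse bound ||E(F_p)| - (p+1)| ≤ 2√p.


Affine points = {(0, 0), (2, 8), (2, 11), (3, 4), (3, 15), (4, 9), (4, 10), (6, 2), (6, 17), (7, 8), (7, 11), (10, 8), (10, 11), (11, 9), (11, 10), (14, 1), (14, 18), (18, 3), (18, 16)}; affine count = 19; |E(F_19)| = 20.

Discriminant check: Δ ∝ 4a³ + 27b² = 4·9³ + 27·0² = 4·729 + 27·0 ≡ 9 (mod 19). Nonzero ⇒ E is nonsingular.
For each x ∈ F_19, compute rhs = x³ + 9·x + 0 mod 19, then count y ∈ F_19 with y² ≡ rhs.
  x = 0: rhs = 0, matching y values: 0 (1 points).
  x = 1: rhs = 10, matching y values: none (0 points).
  x = 2: rhs = 7, matching y values: 8, 11 (2 points).
  x = 3: rhs = 16, matching y values: 4, 15 (2 points).
  x = 4: rhs = 5, matching y values: 9, 10 (2 points).
  x = 5: rhs = 18, matching y values: none (0 points).
  x = 6: rhs = 4, matching y values: 2, 17 (2 points).
  x = 7: rhs = 7, matching y values: 8, 11 (2 points).
  x = 8: rhs = 14, matching y values: none (0 points).
  x = 9: rhs = 12, matching y values: none (0 points).
  x = 10: rhs = 7, matching y values: 8, 11 (2 points).
  x = 11: rhs = 5, matching y values: 9, 10 (2 points).
  x = 12: rhs = 12, matching y values: none (0 points).
  x = 13: rhs = 15, matching y values: none (0 points).
  x = 14: rhs = 1, matching y values: 1, 18 (2 points).
  x = 15: rhs = 14, matching y values: none (0 points).
  x = 16: rhs = 3, matching y values: none (0 points).
  x = 17: rhs = 12, matching y values: none (0 points).
  x = 18: rhs = 9, matching y values: 3, 16 (2 points).
Total affine count: 19.
Full point count |E(F_19)| = 19 + 1 = 20.
Hasse bound: |20 − (19+1)| = |0| = 0 ≤ 2√19 ≈ 8.7178 ✓.


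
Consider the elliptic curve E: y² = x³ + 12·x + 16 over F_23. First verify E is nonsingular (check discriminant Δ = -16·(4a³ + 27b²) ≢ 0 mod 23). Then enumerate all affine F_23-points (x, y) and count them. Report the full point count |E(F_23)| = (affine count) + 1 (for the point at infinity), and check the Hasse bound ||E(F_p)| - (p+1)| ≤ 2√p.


Affine points = {(0, 4), (0, 19), (1, 11), (1, 12), (2, 5), (2, 18), (4, 6), (4, 17), (7, 11), (7, 12), (8, 7), (8, 16), (9, 5), (9, 18), (10, 3), (10, 20), (12, 5), (12, 18), (13, 0), (15, 11), (15, 12), (16, 7), (16, 16), (17, 2), (17, 21), (22, 7), (22, 16)}; affine count = 27; |E(F_23)| = 28.

Discriminant check: Δ ∝ 4a³ + 27b² = 4·12³ + 27·16² = 4·1728 + 27·256 ≡ 1 (mod 23). Nonzero ⇒ E is nonsingular.
For each x ∈ F_23, compute rhs = x³ + 12·x + 16 mod 23, then count y ∈ F_23 with y² ≡ rhs.
  x = 0: rhs = 16, matching y values: 4, 19 (2 points).
  x = 1: rhs = 6, matching y values: 11, 12 (2 points).
  x = 2: rhs = 2, matching y values: 5, 18 (2 points).
  x = 3: rhs = 10, matching y values: none (0 points).
  x = 4: rhs = 13, matching y values: 6, 17 (2 points).
  x = 5: rhs = 17, matching y values: none (0 points).
  x = 6: rhs = 5, matching y values: none (0 points).
  x = 7: rhs = 6, matching y values: 11, 12 (2 points).
  x = 8: rhs = 3, matching y values: 7, 16 (2 points).
  x = 9: rhs = 2, matching y values: 5, 18 (2 points).
  x = 10: rhs = 9, matching y values: 3, 20 (2 points).
  x = 11: rhs = 7, matching y values: none (0 points).
  x = 12: rhs = 2, matching y values: 5, 18 (2 points).
  x = 13: rhs = 0, matching y values: 0 (1 points).
  x = 14: rhs = 7, matching y values: none (0 points).
  x = 15: rhs = 6, matching y values: 11, 12 (2 points).
  x = 16: rhs = 3, matching y values: 7, 16 (2 points).
  x = 17: rhs = 4, matching y values: 2, 21 (2 points).
  x = 18: rhs = 15, matching y values: none (0 points).
  x = 19: rhs = 19, matching y values: none (0 points).
  x = 20: rhs = 22, matching y values: none (0 points).
  x = 21: rhs = 7, matching y values: none (0 points).
  x = 22: rhs = 3, matching y values: 7, 16 (2 points).
Total affine count: 27.
Full point count |E(F_23)| = 27 + 1 = 28.
Hasse bound: |28 − (23+1)| = |4| = 4 ≤ 2√23 ≈ 9.5917 ✓.
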